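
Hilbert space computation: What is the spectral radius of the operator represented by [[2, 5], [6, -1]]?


For a 2x2 matrix, eigenvalues satisfy lambda^2 - (trace)*lambda + det = 0
trace = 2 + -1 = 1
det = 2*-1 - 5*6 = -32
discriminant = 1^2 - 4*(-32) = 129
spectral radius = max |eigenvalue| = 6.1789

6.1789


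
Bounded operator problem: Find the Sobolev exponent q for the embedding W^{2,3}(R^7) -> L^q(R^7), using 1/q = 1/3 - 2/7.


Using the Sobolev embedding formula: 1/q = 1/p - k/n
1/q = 1/3 - 2/7 = 1/21
q = 1/(1/21) = 21

21.0000


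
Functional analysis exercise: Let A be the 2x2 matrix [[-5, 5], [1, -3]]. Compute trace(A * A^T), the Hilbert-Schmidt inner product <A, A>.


trace(A * A^T) = sum of squares of all entries
= (-5)^2 + 5^2 + 1^2 + (-3)^2
= 25 + 25 + 1 + 9
= 60

60


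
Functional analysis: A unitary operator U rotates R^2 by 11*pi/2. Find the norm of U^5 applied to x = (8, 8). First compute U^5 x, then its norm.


U is a rotation by theta = 11*pi/2
U^5 = rotation by 5*theta = 55*pi/2 = 3*pi/2 (mod 2*pi)
cos(3*pi/2) = 0.0000, sin(3*pi/2) = -1.0000
U^5 x = (0.0000 * 8 - -1.0000 * 8, -1.0000 * 8 + 0.0000 * 8)
= (8.0000, -8.0000)
||U^5 x|| = sqrt(8.0000^2 + (-8.0000)^2) = sqrt(128.0000) = 11.3137

11.3137


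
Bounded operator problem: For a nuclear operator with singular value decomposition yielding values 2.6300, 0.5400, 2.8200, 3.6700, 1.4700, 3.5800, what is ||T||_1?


The nuclear norm is the sum of all singular values.
||T||_1 = 2.6300 + 0.5400 + 2.8200 + 3.6700 + 1.4700 + 3.5800
= 14.7100

14.7100


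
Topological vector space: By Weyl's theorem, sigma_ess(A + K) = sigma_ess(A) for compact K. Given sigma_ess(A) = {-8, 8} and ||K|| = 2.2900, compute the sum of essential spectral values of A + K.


By Weyl's theorem, the essential spectrum is invariant under compact perturbations.
sigma_ess(A + K) = sigma_ess(A) = {-8, 8}
Sum = -8 + 8 = 0

0


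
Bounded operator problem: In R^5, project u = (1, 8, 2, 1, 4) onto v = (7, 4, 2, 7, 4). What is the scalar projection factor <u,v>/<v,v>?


Computing <u,v> = 1*7 + 8*4 + 2*2 + 1*7 + 4*4 = 66
Computing <v,v> = 7^2 + 4^2 + 2^2 + 7^2 + 4^2 = 134
Projection coefficient = 66/134 = 0.4925

0.4925


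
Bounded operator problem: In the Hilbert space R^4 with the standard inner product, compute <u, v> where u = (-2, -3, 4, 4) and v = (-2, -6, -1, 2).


Computing the standard inner product <u, v> = sum u_i * v_i
= -2*-2 + -3*-6 + 4*-1 + 4*2
= 4 + 18 + -4 + 8
= 26

26


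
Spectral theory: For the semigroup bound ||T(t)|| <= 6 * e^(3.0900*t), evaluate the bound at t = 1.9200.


||T(1.9200)|| <= 6 * exp(3.0900 * 1.9200)
= 6 * exp(5.9328)
= 6 * 377.2092
= 2263.2553

2263.2553


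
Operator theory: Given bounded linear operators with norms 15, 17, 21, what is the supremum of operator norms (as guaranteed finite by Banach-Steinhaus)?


By the Uniform Boundedness Principle, the supremum of norms is finite.
sup_k ||T_k|| = max(15, 17, 21) = 21

21


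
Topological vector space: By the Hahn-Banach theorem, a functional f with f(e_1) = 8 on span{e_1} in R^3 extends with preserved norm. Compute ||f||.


The norm of f is given by ||f|| = sup_{||x||=1} |f(x)|.
On span{e_1}, ||e_1|| = 1, so ||f|| = |f(e_1)| / ||e_1||
= |8| / 1 = 8.0000

8.0000


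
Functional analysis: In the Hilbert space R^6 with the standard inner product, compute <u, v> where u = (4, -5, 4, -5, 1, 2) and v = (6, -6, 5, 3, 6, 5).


Computing the standard inner product <u, v> = sum u_i * v_i
= 4*6 + -5*-6 + 4*5 + -5*3 + 1*6 + 2*5
= 24 + 30 + 20 + -15 + 6 + 10
= 75

75


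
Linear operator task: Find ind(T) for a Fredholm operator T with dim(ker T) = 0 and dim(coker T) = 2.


The Fredholm index is defined as ind(T) = dim(ker T) - dim(coker T)
= 0 - 2
= -2

-2


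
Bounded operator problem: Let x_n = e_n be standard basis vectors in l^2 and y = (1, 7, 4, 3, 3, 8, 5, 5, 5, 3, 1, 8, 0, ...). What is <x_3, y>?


x_3 = e_3 is the standard basis vector with 1 in position 3.
<x_3, y> = y_3 = 4
As n -> infinity, <x_n, y> -> 0, confirming weak convergence of (x_n) to 0.

4


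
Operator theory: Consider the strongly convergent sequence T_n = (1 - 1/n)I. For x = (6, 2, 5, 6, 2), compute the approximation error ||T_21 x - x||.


T_21 x - x = (1 - 1/21)x - x = -x/21
||x|| = sqrt(105) = 10.2470
||T_21 x - x|| = ||x||/21 = 10.2470/21 = 0.4880

0.4880


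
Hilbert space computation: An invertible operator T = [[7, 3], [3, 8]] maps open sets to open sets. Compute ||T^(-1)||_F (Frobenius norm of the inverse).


det(T) = 7*8 - 3*3 = 47
T^(-1) = (1/47) * [[8, -3], [-3, 7]] = [[0.1702, -0.0638], [-0.0638, 0.1489]]
||T^(-1)||_F^2 = 0.1702^2 + (-0.0638)^2 + (-0.0638)^2 + 0.1489^2 = 0.0593
||T^(-1)||_F = sqrt(0.0593) = 0.2435

0.2435


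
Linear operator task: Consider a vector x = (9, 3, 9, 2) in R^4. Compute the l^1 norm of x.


The l^1 norm equals the sum of absolute values of all components.
||x||_1 = 9 + 3 + 9 + 2
= 23

23.0000


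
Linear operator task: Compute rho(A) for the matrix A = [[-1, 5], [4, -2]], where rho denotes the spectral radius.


For a 2x2 matrix, eigenvalues satisfy lambda^2 - (trace)*lambda + det = 0
trace = -1 + -2 = -3
det = -1*-2 - 5*4 = -18
discriminant = (-3)^2 - 4*(-18) = 81
spectral radius = max |eigenvalue| = 6.0000

6.0000


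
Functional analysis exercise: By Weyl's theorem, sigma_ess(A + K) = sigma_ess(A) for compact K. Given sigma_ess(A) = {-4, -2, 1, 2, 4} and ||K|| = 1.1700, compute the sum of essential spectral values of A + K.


By Weyl's theorem, the essential spectrum is invariant under compact perturbations.
sigma_ess(A + K) = sigma_ess(A) = {-4, -2, 1, 2, 4}
Sum = -4 + -2 + 1 + 2 + 4 = 1

1


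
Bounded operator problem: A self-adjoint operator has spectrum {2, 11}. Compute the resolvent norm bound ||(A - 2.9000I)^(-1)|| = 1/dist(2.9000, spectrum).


dist(2.9000, {2, 11}) = min(|2.9000 - 2|, |2.9000 - 11|)
= min(0.9000, 8.1000) = 0.9000
Resolvent bound = 1/0.9000 = 1.1111

1.1111


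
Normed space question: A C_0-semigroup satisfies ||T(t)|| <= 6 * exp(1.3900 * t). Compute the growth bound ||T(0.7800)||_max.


||T(0.7800)|| <= 6 * exp(1.3900 * 0.7800)
= 6 * exp(1.0842)
= 6 * 2.9571
= 17.7424

17.7424


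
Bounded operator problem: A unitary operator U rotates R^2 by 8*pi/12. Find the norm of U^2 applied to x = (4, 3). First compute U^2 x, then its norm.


U is a rotation by theta = 8*pi/12
U^2 = rotation by 2*theta = 16*pi/12
cos(16*pi/12) = -0.5000, sin(16*pi/12) = -0.8660
U^2 x = (-0.5000 * 4 - -0.8660 * 3, -0.8660 * 4 + -0.5000 * 3)
= (0.5981, -4.9641)
||U^2 x|| = sqrt(0.5981^2 + (-4.9641)^2) = sqrt(25.0000) = 5.0000

5.0000


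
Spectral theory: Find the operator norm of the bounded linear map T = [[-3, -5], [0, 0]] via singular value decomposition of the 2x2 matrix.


A^T A = [[9, 15], [15, 25]]
trace(A^T A) = 34, det(A^T A) = 0
discriminant = 34^2 - 4*0 = 1156
Largest eigenvalue of A^T A = (trace + sqrt(disc))/2 = 34.0000
||T|| = sqrt(34.0000) = 5.8310

5.8310


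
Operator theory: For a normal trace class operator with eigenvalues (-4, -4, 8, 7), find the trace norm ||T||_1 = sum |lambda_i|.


For a normal operator, singular values equal |eigenvalues|.
Trace norm = sum |lambda_i| = 4 + 4 + 8 + 7
= 23

23


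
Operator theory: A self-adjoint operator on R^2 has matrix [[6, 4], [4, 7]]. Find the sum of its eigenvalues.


For a self-adjoint (symmetric) matrix, the eigenvalues are real.
The sum of eigenvalues equals the trace of the matrix.
trace = 6 + 7 = 13

13


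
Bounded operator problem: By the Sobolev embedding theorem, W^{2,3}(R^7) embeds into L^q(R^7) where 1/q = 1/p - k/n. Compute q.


Using the Sobolev embedding formula: 1/q = 1/p - k/n
1/q = 1/3 - 2/7 = 1/21
q = 1/(1/21) = 21

21.0000


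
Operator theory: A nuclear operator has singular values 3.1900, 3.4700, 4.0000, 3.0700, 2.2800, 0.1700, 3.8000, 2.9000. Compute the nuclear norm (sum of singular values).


The nuclear norm is the sum of all singular values.
||T||_1 = 3.1900 + 3.4700 + 4.0000 + 3.0700 + 2.2800 + 0.1700 + 3.8000 + 2.9000
= 22.8800

22.8800


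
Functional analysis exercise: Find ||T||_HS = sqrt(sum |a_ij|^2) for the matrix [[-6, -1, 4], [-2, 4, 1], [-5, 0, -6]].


The Hilbert-Schmidt norm is sqrt(sum of squares of all entries).
Sum of squares = (-6)^2 + (-1)^2 + 4^2 + (-2)^2 + 4^2 + 1^2 + (-5)^2 + 0^2 + (-6)^2
= 36 + 1 + 16 + 4 + 16 + 1 + 25 + 0 + 36 = 135
||T||_HS = sqrt(135) = 11.6190

11.6190


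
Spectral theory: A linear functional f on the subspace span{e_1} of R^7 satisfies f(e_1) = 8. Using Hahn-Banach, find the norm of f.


The norm of f is given by ||f|| = sup_{||x||=1} |f(x)|.
On span{e_1}, ||e_1|| = 1, so ||f|| = |f(e_1)| / ||e_1||
= |8| / 1 = 8.0000

8.0000


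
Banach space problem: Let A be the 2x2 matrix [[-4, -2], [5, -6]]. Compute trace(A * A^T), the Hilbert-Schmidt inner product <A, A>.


trace(A * A^T) = sum of squares of all entries
= (-4)^2 + (-2)^2 + 5^2 + (-6)^2
= 16 + 4 + 25 + 36
= 81

81


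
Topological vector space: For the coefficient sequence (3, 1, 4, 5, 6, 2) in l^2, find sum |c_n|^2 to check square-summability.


sum |c_n|^2 = 3^2 + 1^2 + 4^2 + 5^2 + 6^2 + 2^2
= 9 + 1 + 16 + 25 + 36 + 4
= 91

91


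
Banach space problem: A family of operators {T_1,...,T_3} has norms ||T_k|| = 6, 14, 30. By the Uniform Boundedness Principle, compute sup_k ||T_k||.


By the Uniform Boundedness Principle, the supremum of norms is finite.
sup_k ||T_k|| = max(6, 14, 30) = 30

30


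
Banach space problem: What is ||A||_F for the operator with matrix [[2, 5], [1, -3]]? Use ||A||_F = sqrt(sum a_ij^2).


||A||_F^2 = sum a_ij^2
= 2^2 + 5^2 + 1^2 + (-3)^2
= 4 + 25 + 1 + 9 = 39
||A||_F = sqrt(39) = 6.2450

6.2450


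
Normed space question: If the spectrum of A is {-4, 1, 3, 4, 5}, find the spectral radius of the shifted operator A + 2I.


Spectrum of A + 2I = {-2, 3, 5, 6, 7}
Spectral radius = max |lambda| over the shifted spectrum
= max(2, 3, 5, 6, 7) = 7

7


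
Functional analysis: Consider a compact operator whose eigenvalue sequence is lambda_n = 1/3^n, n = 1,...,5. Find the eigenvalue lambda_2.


The eigenvalue formula gives lambda_2 = 1/3^2
= 1/9
= 0.1111

0.1111


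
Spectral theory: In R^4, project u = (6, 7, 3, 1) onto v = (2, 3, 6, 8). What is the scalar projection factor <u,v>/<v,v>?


Computing <u,v> = 6*2 + 7*3 + 3*6 + 1*8 = 59
Computing <v,v> = 2^2 + 3^2 + 6^2 + 8^2 = 113
Projection coefficient = 59/113 = 0.5221

0.5221


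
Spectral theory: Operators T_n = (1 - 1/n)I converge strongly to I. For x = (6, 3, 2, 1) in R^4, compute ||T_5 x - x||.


T_5 x - x = (1 - 1/5)x - x = -x/5
||x|| = sqrt(50) = 7.0711
||T_5 x - x|| = ||x||/5 = 7.0711/5 = 1.4142

1.4142


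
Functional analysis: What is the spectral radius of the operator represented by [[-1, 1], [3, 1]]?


For a 2x2 matrix, eigenvalues satisfy lambda^2 - (trace)*lambda + det = 0
trace = -1 + 1 = 0
det = -1*1 - 1*3 = -4
discriminant = 0^2 - 4*(-4) = 16
spectral radius = max |eigenvalue| = 2.0000

2.0000


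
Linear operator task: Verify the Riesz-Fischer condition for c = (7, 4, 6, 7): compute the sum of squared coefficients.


sum |c_n|^2 = 7^2 + 4^2 + 6^2 + 7^2
= 49 + 16 + 36 + 49
= 150

150


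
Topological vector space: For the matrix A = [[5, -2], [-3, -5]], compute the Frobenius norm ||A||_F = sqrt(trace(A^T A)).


||A||_F^2 = sum a_ij^2
= 5^2 + (-2)^2 + (-3)^2 + (-5)^2
= 25 + 4 + 9 + 25 = 63
||A||_F = sqrt(63) = 7.9373

7.9373


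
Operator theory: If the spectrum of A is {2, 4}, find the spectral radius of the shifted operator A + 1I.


Spectrum of A + 1I = {3, 5}
Spectral radius = max |lambda| over the shifted spectrum
= max(3, 5) = 5

5


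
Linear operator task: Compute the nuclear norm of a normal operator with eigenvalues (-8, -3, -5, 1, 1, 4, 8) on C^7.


For a normal operator, singular values equal |eigenvalues|.
Trace norm = sum |lambda_i| = 8 + 3 + 5 + 1 + 1 + 4 + 8
= 30

30


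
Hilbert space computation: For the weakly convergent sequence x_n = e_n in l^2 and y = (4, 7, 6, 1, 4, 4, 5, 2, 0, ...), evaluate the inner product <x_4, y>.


x_4 = e_4 is the standard basis vector with 1 in position 4.
<x_4, y> = y_4 = 1
As n -> infinity, <x_n, y> -> 0, confirming weak convergence of (x_n) to 0.

1


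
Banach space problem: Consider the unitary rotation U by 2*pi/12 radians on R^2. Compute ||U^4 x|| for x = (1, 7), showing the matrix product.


U is a rotation by theta = 2*pi/12
U^4 = rotation by 4*theta = 8*pi/12
cos(8*pi/12) = -0.5000, sin(8*pi/12) = 0.8660
U^4 x = (-0.5000 * 1 - 0.8660 * 7, 0.8660 * 1 + -0.5000 * 7)
= (-6.5622, -2.6340)
||U^4 x|| = sqrt((-6.5622)^2 + (-2.6340)^2) = sqrt(50.0000) = 7.0711

7.0711


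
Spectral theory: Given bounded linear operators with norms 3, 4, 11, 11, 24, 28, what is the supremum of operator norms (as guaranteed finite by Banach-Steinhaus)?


By the Uniform Boundedness Principle, the supremum of norms is finite.
sup_k ||T_k|| = max(3, 4, 11, 11, 24, 28) = 28

28


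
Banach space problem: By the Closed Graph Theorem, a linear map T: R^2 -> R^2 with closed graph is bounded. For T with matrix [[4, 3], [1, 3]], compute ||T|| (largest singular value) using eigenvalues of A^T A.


A^T A = [[17, 15], [15, 18]]
trace(A^T A) = 35, det(A^T A) = 81
discriminant = 35^2 - 4*81 = 901
Largest eigenvalue of A^T A = (trace + sqrt(disc))/2 = 32.5083
||T|| = sqrt(32.5083) = 5.7016

5.7016


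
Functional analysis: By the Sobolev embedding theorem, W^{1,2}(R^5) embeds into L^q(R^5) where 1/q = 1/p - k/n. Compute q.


Using the Sobolev embedding formula: 1/q = 1/p - k/n
1/q = 1/2 - 1/5 = 3/10
q = 1/(3/10) = 10/3 = 3.3333

3.3333


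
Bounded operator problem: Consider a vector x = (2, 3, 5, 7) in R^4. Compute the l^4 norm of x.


The l^4 norm = (sum |x_i|^4)^(1/4)
Sum of 4th powers = 16 + 81 + 625 + 2401 = 3123
||x||_4 = (3123)^(1/4) = 7.4755

7.4755


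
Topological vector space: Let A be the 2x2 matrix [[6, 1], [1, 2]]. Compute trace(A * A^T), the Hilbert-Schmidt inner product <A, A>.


trace(A * A^T) = sum of squares of all entries
= 6^2 + 1^2 + 1^2 + 2^2
= 36 + 1 + 1 + 4
= 42

42


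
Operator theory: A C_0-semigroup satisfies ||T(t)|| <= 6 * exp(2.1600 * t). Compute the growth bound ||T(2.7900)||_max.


||T(2.7900)|| <= 6 * exp(2.1600 * 2.7900)
= 6 * exp(6.0264)
= 6 * 414.2211
= 2485.3269

2485.3269


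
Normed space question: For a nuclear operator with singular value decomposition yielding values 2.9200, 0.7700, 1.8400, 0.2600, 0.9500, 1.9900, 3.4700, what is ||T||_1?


The nuclear norm is the sum of all singular values.
||T||_1 = 2.9200 + 0.7700 + 1.8400 + 0.2600 + 0.9500 + 1.9900 + 3.4700
= 12.2000

12.2000


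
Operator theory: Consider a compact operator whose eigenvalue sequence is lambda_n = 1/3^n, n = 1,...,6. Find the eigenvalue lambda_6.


The eigenvalue formula gives lambda_6 = 1/3^6
= 1/729
= 0.0014

0.0014


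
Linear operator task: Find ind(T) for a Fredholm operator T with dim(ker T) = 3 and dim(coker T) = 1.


The Fredholm index is defined as ind(T) = dim(ker T) - dim(coker T)
= 3 - 1
= 2

2


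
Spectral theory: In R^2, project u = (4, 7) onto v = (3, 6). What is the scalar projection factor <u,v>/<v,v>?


Computing <u,v> = 4*3 + 7*6 = 54
Computing <v,v> = 3^2 + 6^2 = 45
Projection coefficient = 54/45 = 1.2000

1.2000


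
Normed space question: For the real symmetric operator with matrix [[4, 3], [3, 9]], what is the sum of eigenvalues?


For a self-adjoint (symmetric) matrix, the eigenvalues are real.
The sum of eigenvalues equals the trace of the matrix.
trace = 4 + 9 = 13

13


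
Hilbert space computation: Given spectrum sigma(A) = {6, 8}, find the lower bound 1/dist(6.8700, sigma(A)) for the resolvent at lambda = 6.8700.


dist(6.8700, {6, 8}) = min(|6.8700 - 6|, |6.8700 - 8|)
= min(0.8700, 1.1300) = 0.8700
Resolvent bound = 1/0.8700 = 1.1494

1.1494


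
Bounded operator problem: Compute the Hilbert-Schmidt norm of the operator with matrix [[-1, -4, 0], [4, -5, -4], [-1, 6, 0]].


The Hilbert-Schmidt norm is sqrt(sum of squares of all entries).
Sum of squares = (-1)^2 + (-4)^2 + 0^2 + 4^2 + (-5)^2 + (-4)^2 + (-1)^2 + 6^2 + 0^2
= 1 + 16 + 0 + 16 + 25 + 16 + 1 + 36 + 0 = 111
||T||_HS = sqrt(111) = 10.5357

10.5357


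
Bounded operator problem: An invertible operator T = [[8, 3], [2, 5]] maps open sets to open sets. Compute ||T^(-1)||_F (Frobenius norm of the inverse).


det(T) = 8*5 - 3*2 = 34
T^(-1) = (1/34) * [[5, -3], [-2, 8]] = [[0.1471, -0.0882], [-0.0588, 0.2353]]
||T^(-1)||_F^2 = 0.1471^2 + (-0.0882)^2 + (-0.0588)^2 + 0.2353^2 = 0.0882
||T^(-1)||_F = sqrt(0.0882) = 0.2970

0.2970


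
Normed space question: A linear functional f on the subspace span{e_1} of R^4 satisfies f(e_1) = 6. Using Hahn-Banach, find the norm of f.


The norm of f is given by ||f|| = sup_{||x||=1} |f(x)|.
On span{e_1}, ||e_1|| = 1, so ||f|| = |f(e_1)| / ||e_1||
= |6| / 1 = 6.0000

6.0000


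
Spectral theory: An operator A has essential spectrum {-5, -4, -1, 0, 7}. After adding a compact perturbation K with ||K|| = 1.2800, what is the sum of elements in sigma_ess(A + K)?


By Weyl's theorem, the essential spectrum is invariant under compact perturbations.
sigma_ess(A + K) = sigma_ess(A) = {-5, -4, -1, 0, 7}
Sum = -5 + -4 + -1 + 0 + 7 = -3

-3


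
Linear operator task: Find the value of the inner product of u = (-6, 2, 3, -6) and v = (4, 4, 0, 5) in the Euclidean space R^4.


Computing the standard inner product <u, v> = sum u_i * v_i
= -6*4 + 2*4 + 3*0 + -6*5
= -24 + 8 + 0 + -30
= -46

-46


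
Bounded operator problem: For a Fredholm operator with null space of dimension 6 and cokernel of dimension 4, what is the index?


The Fredholm index is defined as ind(T) = dim(ker T) - dim(coker T)
= 6 - 4
= 2

2


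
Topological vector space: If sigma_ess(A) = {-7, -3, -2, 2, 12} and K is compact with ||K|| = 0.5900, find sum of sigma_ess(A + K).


By Weyl's theorem, the essential spectrum is invariant under compact perturbations.
sigma_ess(A + K) = sigma_ess(A) = {-7, -3, -2, 2, 12}
Sum = -7 + -3 + -2 + 2 + 12 = 2

2


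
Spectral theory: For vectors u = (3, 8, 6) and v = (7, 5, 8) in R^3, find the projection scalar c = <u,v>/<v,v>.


Computing <u,v> = 3*7 + 8*5 + 6*8 = 109
Computing <v,v> = 7^2 + 5^2 + 8^2 = 138
Projection coefficient = 109/138 = 0.7899

0.7899


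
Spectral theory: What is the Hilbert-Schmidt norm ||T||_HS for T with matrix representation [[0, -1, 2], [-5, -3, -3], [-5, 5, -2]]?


The Hilbert-Schmidt norm is sqrt(sum of squares of all entries).
Sum of squares = 0^2 + (-1)^2 + 2^2 + (-5)^2 + (-3)^2 + (-3)^2 + (-5)^2 + 5^2 + (-2)^2
= 0 + 1 + 4 + 25 + 9 + 9 + 25 + 25 + 4 = 102
||T||_HS = sqrt(102) = 10.0995

10.0995


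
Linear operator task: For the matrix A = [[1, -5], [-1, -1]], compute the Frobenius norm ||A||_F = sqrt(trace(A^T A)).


||A||_F^2 = sum a_ij^2
= 1^2 + (-5)^2 + (-1)^2 + (-1)^2
= 1 + 25 + 1 + 1 = 28
||A||_F = sqrt(28) = 5.2915

5.2915


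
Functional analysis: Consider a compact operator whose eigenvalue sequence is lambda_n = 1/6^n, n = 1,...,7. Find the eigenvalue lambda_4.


The eigenvalue formula gives lambda_4 = 1/6^4
= 1/1296
= 7.7160e-04

7.7160e-04


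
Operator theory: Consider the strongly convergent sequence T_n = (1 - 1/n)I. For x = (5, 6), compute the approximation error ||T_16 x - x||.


T_16 x - x = (1 - 1/16)x - x = -x/16
||x|| = sqrt(61) = 7.8102
||T_16 x - x|| = ||x||/16 = 7.8102/16 = 0.4881

0.4881


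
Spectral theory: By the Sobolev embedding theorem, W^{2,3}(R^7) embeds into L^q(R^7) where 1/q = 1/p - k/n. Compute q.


Using the Sobolev embedding formula: 1/q = 1/p - k/n
1/q = 1/3 - 2/7 = 1/21
q = 1/(1/21) = 21

21.0000


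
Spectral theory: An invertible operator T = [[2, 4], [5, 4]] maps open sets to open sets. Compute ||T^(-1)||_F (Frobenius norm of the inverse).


det(T) = 2*4 - 4*5 = -12
T^(-1) = (1/-12) * [[4, -4], [-5, 2]] = [[-0.3333, 0.3333], [0.4167, -0.1667]]
||T^(-1)||_F^2 = (-0.3333)^2 + 0.3333^2 + 0.4167^2 + (-0.1667)^2 = 0.4236
||T^(-1)||_F = sqrt(0.4236) = 0.6509

0.6509


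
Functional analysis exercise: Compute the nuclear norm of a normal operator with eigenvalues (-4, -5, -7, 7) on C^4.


For a normal operator, singular values equal |eigenvalues|.
Trace norm = sum |lambda_i| = 4 + 5 + 7 + 7
= 23

23


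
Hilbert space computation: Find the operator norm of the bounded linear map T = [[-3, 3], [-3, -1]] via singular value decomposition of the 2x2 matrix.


A^T A = [[18, -6], [-6, 10]]
trace(A^T A) = 28, det(A^T A) = 144
discriminant = 28^2 - 4*144 = 208
Largest eigenvalue of A^T A = (trace + sqrt(disc))/2 = 21.2111
||T|| = sqrt(21.2111) = 4.6056

4.6056


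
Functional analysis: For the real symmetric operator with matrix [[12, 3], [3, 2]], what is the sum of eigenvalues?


For a self-adjoint (symmetric) matrix, the eigenvalues are real.
The sum of eigenvalues equals the trace of the matrix.
trace = 12 + 2 = 14

14


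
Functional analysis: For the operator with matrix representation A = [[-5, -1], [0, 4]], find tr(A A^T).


trace(A * A^T) = sum of squares of all entries
= (-5)^2 + (-1)^2 + 0^2 + 4^2
= 25 + 1 + 0 + 16
= 42

42


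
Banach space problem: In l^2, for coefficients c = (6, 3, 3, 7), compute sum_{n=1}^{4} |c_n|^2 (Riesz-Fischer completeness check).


sum |c_n|^2 = 6^2 + 3^2 + 3^2 + 7^2
= 36 + 9 + 9 + 49
= 103

103


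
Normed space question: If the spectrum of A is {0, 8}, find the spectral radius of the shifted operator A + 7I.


Spectrum of A + 7I = {7, 15}
Spectral radius = max |lambda| over the shifted spectrum
= max(7, 15) = 15

15


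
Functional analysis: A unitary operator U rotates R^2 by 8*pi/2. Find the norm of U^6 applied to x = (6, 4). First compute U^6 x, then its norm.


U is a rotation by theta = 8*pi/2
U^6 = rotation by 6*theta = 48*pi/2 = 0*pi/2 (mod 2*pi)
cos(0*pi/2) = 1.0000, sin(0*pi/2) = 0.0000
U^6 x = (1.0000 * 6 - 0.0000 * 4, 0.0000 * 6 + 1.0000 * 4)
= (6.0000, 4.0000)
||U^6 x|| = sqrt(6.0000^2 + 4.0000^2) = sqrt(52.0000) = 7.2111

7.2111


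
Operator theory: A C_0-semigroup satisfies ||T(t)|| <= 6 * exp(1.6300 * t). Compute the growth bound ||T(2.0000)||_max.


||T(2.0000)|| <= 6 * exp(1.6300 * 2.0000)
= 6 * exp(3.2600)
= 6 * 26.0495
= 156.2972

156.2972


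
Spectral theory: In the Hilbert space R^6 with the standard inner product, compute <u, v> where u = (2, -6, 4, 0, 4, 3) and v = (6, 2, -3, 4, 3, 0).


Computing the standard inner product <u, v> = sum u_i * v_i
= 2*6 + -6*2 + 4*-3 + 0*4 + 4*3 + 3*0
= 12 + -12 + -12 + 0 + 12 + 0
= 0

0


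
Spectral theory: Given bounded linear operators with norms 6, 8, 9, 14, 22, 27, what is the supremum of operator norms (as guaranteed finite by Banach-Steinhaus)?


By the Uniform Boundedness Principle, the supremum of norms is finite.
sup_k ||T_k|| = max(6, 8, 9, 14, 22, 27) = 27

27


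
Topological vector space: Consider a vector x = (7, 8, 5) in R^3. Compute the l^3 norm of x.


The l^3 norm = (sum |x_i|^3)^(1/3)
Sum of 3th powers = 343 + 512 + 125 = 980
||x||_3 = (980)^(1/3) = 9.9329

9.9329


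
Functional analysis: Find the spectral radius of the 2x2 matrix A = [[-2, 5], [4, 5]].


For a 2x2 matrix, eigenvalues satisfy lambda^2 - (trace)*lambda + det = 0
trace = -2 + 5 = 3
det = -2*5 - 5*4 = -30
discriminant = 3^2 - 4*(-30) = 129
spectral radius = max |eigenvalue| = 7.1789

7.1789


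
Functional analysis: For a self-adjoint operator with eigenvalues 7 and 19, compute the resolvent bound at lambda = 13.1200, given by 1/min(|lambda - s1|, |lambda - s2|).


dist(13.1200, {7, 19}) = min(|13.1200 - 7|, |13.1200 - 19|)
= min(6.1200, 5.8800) = 5.8800
Resolvent bound = 1/5.8800 = 0.1701

0.1701


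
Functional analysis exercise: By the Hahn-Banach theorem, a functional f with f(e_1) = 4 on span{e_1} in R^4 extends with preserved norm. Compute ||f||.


The norm of f is given by ||f|| = sup_{||x||=1} |f(x)|.
On span{e_1}, ||e_1|| = 1, so ||f|| = |f(e_1)| / ||e_1||
= |4| / 1 = 4.0000

4.0000


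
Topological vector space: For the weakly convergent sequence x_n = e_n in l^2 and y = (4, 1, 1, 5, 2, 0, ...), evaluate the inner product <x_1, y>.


x_1 = e_1 is the standard basis vector with 1 in position 1.
<x_1, y> = y_1 = 4
As n -> infinity, <x_n, y> -> 0, confirming weak convergence of (x_n) to 0.

4


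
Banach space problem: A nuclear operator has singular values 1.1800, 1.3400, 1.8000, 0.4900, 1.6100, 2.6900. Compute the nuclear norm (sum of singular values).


The nuclear norm is the sum of all singular values.
||T||_1 = 1.1800 + 1.3400 + 1.8000 + 0.4900 + 1.6100 + 2.6900
= 9.1100

9.1100


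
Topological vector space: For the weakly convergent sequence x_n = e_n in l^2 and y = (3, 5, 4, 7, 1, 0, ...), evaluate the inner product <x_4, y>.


x_4 = e_4 is the standard basis vector with 1 in position 4.
<x_4, y> = y_4 = 7
As n -> infinity, <x_n, y> -> 0, confirming weak convergence of (x_n) to 0.

7


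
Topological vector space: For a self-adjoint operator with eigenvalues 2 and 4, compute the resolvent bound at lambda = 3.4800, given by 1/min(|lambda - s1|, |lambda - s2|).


dist(3.4800, {2, 4}) = min(|3.4800 - 2|, |3.4800 - 4|)
= min(1.4800, 0.5200) = 0.5200
Resolvent bound = 1/0.5200 = 1.9231

1.9231


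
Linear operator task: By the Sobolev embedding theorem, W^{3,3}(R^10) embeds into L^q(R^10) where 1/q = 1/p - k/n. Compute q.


Using the Sobolev embedding formula: 1/q = 1/p - k/n
1/q = 1/3 - 3/10 = 1/30
q = 1/(1/30) = 30

30.0000


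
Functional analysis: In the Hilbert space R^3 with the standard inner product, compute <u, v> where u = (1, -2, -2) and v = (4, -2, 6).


Computing the standard inner product <u, v> = sum u_i * v_i
= 1*4 + -2*-2 + -2*6
= 4 + 4 + -12
= -4

-4


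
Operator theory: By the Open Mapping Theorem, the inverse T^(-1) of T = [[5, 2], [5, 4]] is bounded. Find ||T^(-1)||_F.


det(T) = 5*4 - 2*5 = 10
T^(-1) = (1/10) * [[4, -2], [-5, 5]] = [[0.4000, -0.2000], [-0.5000, 0.5000]]
||T^(-1)||_F^2 = 0.4000^2 + (-0.2000)^2 + (-0.5000)^2 + 0.5000^2 = 0.7000
||T^(-1)||_F = sqrt(0.7000) = 0.8367

0.8367


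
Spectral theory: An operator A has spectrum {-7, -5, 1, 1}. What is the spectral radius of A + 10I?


Spectrum of A + 10I = {3, 5, 11, 11}
Spectral radius = max |lambda| over the shifted spectrum
= max(3, 5, 11, 11) = 11

11


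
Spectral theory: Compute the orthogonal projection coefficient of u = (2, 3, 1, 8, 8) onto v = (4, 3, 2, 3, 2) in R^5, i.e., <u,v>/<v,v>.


Computing <u,v> = 2*4 + 3*3 + 1*2 + 8*3 + 8*2 = 59
Computing <v,v> = 4^2 + 3^2 + 2^2 + 3^2 + 2^2 = 42
Projection coefficient = 59/42 = 1.4048

1.4048


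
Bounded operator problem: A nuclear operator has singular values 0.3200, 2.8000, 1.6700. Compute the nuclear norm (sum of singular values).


The nuclear norm is the sum of all singular values.
||T||_1 = 0.3200 + 2.8000 + 1.6700
= 4.7900

4.7900


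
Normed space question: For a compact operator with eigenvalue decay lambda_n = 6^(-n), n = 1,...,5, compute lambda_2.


The eigenvalue formula gives lambda_2 = 1/6^2
= 1/36
= 0.0278

0.0278


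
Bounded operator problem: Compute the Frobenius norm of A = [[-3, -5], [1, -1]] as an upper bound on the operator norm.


||A||_F^2 = sum a_ij^2
= (-3)^2 + (-5)^2 + 1^2 + (-1)^2
= 9 + 25 + 1 + 1 = 36
||A||_F = sqrt(36) = 6.0000

6.0000


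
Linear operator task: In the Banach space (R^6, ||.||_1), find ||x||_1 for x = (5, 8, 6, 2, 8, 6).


The l^1 norm equals the sum of absolute values of all components.
||x||_1 = 5 + 8 + 6 + 2 + 8 + 6
= 35

35.0000


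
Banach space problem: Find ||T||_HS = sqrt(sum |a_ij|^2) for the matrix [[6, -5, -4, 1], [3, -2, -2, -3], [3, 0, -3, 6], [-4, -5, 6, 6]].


The Hilbert-Schmidt norm is sqrt(sum of squares of all entries).
Sum of squares = 6^2 + (-5)^2 + (-4)^2 + 1^2 + 3^2 + (-2)^2 + (-2)^2 + (-3)^2 + 3^2 + 0^2 + (-3)^2 + 6^2 + (-4)^2 + (-5)^2 + 6^2 + 6^2
= 36 + 25 + 16 + 1 + 9 + 4 + 4 + 9 + 9 + 0 + 9 + 36 + 16 + 25 + 36 + 36 = 271
||T||_HS = sqrt(271) = 16.4621

16.4621


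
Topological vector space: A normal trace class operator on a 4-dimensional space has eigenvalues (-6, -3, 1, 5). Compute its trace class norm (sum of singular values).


For a normal operator, singular values equal |eigenvalues|.
Trace norm = sum |lambda_i| = 6 + 3 + 1 + 5
= 15

15


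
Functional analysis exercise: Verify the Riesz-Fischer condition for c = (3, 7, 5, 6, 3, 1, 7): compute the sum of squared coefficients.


sum |c_n|^2 = 3^2 + 7^2 + 5^2 + 6^2 + 3^2 + 1^2 + 7^2
= 9 + 49 + 25 + 36 + 9 + 1 + 49
= 178

178


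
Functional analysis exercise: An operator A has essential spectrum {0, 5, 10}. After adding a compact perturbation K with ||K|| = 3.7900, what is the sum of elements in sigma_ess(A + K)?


By Weyl's theorem, the essential spectrum is invariant under compact perturbations.
sigma_ess(A + K) = sigma_ess(A) = {0, 5, 10}
Sum = 0 + 5 + 10 = 15

15


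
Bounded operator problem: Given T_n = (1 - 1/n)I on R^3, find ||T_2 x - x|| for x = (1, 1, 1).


T_2 x - x = (1 - 1/2)x - x = -x/2
||x|| = sqrt(3) = 1.7321
||T_2 x - x|| = ||x||/2 = 1.7321/2 = 0.8660

0.8660


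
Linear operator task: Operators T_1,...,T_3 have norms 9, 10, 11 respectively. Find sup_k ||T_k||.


By the Uniform Boundedness Principle, the supremum of norms is finite.
sup_k ||T_k|| = max(9, 10, 11) = 11

11


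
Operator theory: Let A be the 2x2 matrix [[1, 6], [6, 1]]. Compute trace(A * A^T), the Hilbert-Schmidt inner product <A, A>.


trace(A * A^T) = sum of squares of all entries
= 1^2 + 6^2 + 6^2 + 1^2
= 1 + 36 + 36 + 1
= 74

74


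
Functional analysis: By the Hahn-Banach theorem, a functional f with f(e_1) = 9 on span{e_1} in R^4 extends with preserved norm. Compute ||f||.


The norm of f is given by ||f|| = sup_{||x||=1} |f(x)|.
On span{e_1}, ||e_1|| = 1, so ||f|| = |f(e_1)| / ||e_1||
= |9| / 1 = 9.0000

9.0000


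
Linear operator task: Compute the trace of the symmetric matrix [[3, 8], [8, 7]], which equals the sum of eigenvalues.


For a self-adjoint (symmetric) matrix, the eigenvalues are real.
The sum of eigenvalues equals the trace of the matrix.
trace = 3 + 7 = 10

10


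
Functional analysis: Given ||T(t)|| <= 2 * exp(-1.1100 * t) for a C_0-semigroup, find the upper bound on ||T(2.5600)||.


||T(2.5600)|| <= 2 * exp(-1.1100 * 2.5600)
= 2 * exp(-2.8416)
= 2 * 0.0583
= 0.1167

0.1167


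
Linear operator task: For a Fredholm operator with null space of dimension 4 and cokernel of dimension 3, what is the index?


The Fredholm index is defined as ind(T) = dim(ker T) - dim(coker T)
= 4 - 3
= 1

1


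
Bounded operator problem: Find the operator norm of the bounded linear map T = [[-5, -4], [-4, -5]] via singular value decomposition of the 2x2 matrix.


A^T A = [[41, 40], [40, 41]]
trace(A^T A) = 82, det(A^T A) = 81
discriminant = 82^2 - 4*81 = 6400
Largest eigenvalue of A^T A = (trace + sqrt(disc))/2 = 81.0000
||T|| = sqrt(81.0000) = 9.0000

9.0000


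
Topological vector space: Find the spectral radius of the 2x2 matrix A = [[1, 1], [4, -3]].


For a 2x2 matrix, eigenvalues satisfy lambda^2 - (trace)*lambda + det = 0
trace = 1 + -3 = -2
det = 1*-3 - 1*4 = -7
discriminant = (-2)^2 - 4*(-7) = 32
spectral radius = max |eigenvalue| = 3.8284

3.8284


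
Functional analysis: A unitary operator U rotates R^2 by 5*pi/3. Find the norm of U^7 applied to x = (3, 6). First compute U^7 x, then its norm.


U is a rotation by theta = 5*pi/3
U^7 = rotation by 7*theta = 35*pi/3 = 5*pi/3 (mod 2*pi)
cos(5*pi/3) = 0.5000, sin(5*pi/3) = -0.8660
U^7 x = (0.5000 * 3 - -0.8660 * 6, -0.8660 * 3 + 0.5000 * 6)
= (6.6962, 0.4019)
||U^7 x|| = sqrt(6.6962^2 + 0.4019^2) = sqrt(45.0000) = 6.7082

6.7082


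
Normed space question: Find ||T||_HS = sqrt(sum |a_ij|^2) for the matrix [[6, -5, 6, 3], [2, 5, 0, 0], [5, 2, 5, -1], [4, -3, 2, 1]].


The Hilbert-Schmidt norm is sqrt(sum of squares of all entries).
Sum of squares = 6^2 + (-5)^2 + 6^2 + 3^2 + 2^2 + 5^2 + 0^2 + 0^2 + 5^2 + 2^2 + 5^2 + (-1)^2 + 4^2 + (-3)^2 + 2^2 + 1^2
= 36 + 25 + 36 + 9 + 4 + 25 + 0 + 0 + 25 + 4 + 25 + 1 + 16 + 9 + 4 + 1 = 220
||T||_HS = sqrt(220) = 14.8324

14.8324


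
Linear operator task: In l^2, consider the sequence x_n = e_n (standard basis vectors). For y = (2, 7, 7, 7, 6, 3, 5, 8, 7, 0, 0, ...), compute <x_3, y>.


x_3 = e_3 is the standard basis vector with 1 in position 3.
<x_3, y> = y_3 = 7
As n -> infinity, <x_n, y> -> 0, confirming weak convergence of (x_n) to 0.

7


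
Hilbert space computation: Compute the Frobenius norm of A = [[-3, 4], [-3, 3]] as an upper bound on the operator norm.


||A||_F^2 = sum a_ij^2
= (-3)^2 + 4^2 + (-3)^2 + 3^2
= 9 + 16 + 9 + 9 = 43
||A||_F = sqrt(43) = 6.5574

6.5574


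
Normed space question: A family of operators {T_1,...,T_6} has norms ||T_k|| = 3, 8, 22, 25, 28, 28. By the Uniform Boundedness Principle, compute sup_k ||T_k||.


By the Uniform Boundedness Principle, the supremum of norms is finite.
sup_k ||T_k|| = max(3, 8, 22, 25, 28, 28) = 28

28


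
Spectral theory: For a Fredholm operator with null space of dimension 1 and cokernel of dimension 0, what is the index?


The Fredholm index is defined as ind(T) = dim(ker T) - dim(coker T)
= 1 - 0
= 1

1


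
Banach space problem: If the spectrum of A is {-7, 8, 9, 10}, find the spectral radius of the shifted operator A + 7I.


Spectrum of A + 7I = {0, 15, 16, 17}
Spectral radius = max |lambda| over the shifted spectrum
= max(0, 15, 16, 17) = 17

17


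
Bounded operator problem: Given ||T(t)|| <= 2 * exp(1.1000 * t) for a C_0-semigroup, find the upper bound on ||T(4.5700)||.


||T(4.5700)|| <= 2 * exp(1.1000 * 4.5700)
= 2 * exp(5.0270)
= 2 * 152.4749
= 304.9498

304.9498


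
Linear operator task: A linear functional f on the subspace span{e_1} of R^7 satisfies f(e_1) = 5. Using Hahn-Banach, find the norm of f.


The norm of f is given by ||f|| = sup_{||x||=1} |f(x)|.
On span{e_1}, ||e_1|| = 1, so ||f|| = |f(e_1)| / ||e_1||
= |5| / 1 = 5.0000

5.0000


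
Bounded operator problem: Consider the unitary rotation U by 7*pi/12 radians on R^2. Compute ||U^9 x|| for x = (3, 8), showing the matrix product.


U is a rotation by theta = 7*pi/12
U^9 = rotation by 9*theta = 63*pi/12 = 15*pi/12 (mod 2*pi)
cos(15*pi/12) = -0.7071, sin(15*pi/12) = -0.7071
U^9 x = (-0.7071 * 3 - -0.7071 * 8, -0.7071 * 3 + -0.7071 * 8)
= (3.5355, -7.7782)
||U^9 x|| = sqrt(3.5355^2 + (-7.7782)^2) = sqrt(73.0000) = 8.5440

8.5440


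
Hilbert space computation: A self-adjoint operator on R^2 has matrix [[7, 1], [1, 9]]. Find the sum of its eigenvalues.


For a self-adjoint (symmetric) matrix, the eigenvalues are real.
The sum of eigenvalues equals the trace of the matrix.
trace = 7 + 9 = 16

16


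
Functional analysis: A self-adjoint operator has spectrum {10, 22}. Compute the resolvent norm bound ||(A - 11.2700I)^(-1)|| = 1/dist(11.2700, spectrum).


dist(11.2700, {10, 22}) = min(|11.2700 - 10|, |11.2700 - 22|)
= min(1.2700, 10.7300) = 1.2700
Resolvent bound = 1/1.2700 = 0.7874

0.7874


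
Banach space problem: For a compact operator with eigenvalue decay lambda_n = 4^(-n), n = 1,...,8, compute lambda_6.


The eigenvalue formula gives lambda_6 = 1/4^6
= 1/4096
= 2.4414e-04

2.4414e-04


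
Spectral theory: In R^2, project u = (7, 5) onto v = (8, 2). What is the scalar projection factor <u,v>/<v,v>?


Computing <u,v> = 7*8 + 5*2 = 66
Computing <v,v> = 8^2 + 2^2 = 68
Projection coefficient = 66/68 = 0.9706

0.9706


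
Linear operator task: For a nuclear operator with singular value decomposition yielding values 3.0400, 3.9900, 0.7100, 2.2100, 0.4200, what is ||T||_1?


The nuclear norm is the sum of all singular values.
||T||_1 = 3.0400 + 3.9900 + 0.7100 + 2.2100 + 0.4200
= 10.3700

10.3700


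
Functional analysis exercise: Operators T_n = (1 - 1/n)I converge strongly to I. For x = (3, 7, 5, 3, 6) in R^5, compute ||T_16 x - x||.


T_16 x - x = (1 - 1/16)x - x = -x/16
||x|| = sqrt(128) = 11.3137
||T_16 x - x|| = ||x||/16 = 11.3137/16 = 0.7071

0.7071


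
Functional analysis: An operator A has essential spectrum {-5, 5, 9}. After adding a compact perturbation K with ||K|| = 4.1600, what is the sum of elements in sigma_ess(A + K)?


By Weyl's theorem, the essential spectrum is invariant under compact perturbations.
sigma_ess(A + K) = sigma_ess(A) = {-5, 5, 9}
Sum = -5 + 5 + 9 = 9

9


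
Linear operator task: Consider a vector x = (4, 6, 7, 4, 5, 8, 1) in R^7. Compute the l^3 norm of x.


The l^3 norm = (sum |x_i|^3)^(1/3)
Sum of 3th powers = 64 + 216 + 343 + 64 + 125 + 512 + 1 = 1325
||x||_3 = (1325)^(1/3) = 10.9834

10.9834


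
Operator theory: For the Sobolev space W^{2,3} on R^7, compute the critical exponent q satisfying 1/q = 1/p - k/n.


Using the Sobolev embedding formula: 1/q = 1/p - k/n
1/q = 1/3 - 2/7 = 1/21
q = 1/(1/21) = 21

21.0000


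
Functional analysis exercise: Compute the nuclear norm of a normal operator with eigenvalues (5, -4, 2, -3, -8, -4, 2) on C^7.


For a normal operator, singular values equal |eigenvalues|.
Trace norm = sum |lambda_i| = 5 + 4 + 2 + 3 + 8 + 4 + 2
= 28

28


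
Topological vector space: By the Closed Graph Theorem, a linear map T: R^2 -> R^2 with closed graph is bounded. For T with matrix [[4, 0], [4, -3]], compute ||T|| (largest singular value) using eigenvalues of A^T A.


A^T A = [[32, -12], [-12, 9]]
trace(A^T A) = 41, det(A^T A) = 144
discriminant = 41^2 - 4*144 = 1105
Largest eigenvalue of A^T A = (trace + sqrt(disc))/2 = 37.1208
||T|| = sqrt(37.1208) = 6.0927

6.0927


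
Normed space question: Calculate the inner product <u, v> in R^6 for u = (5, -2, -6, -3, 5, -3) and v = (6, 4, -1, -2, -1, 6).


Computing the standard inner product <u, v> = sum u_i * v_i
= 5*6 + -2*4 + -6*-1 + -3*-2 + 5*-1 + -3*6
= 30 + -8 + 6 + 6 + -5 + -18
= 11

11


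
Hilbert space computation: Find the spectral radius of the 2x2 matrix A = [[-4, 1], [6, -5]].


For a 2x2 matrix, eigenvalues satisfy lambda^2 - (trace)*lambda + det = 0
trace = -4 + -5 = -9
det = -4*-5 - 1*6 = 14
discriminant = (-9)^2 - 4*(14) = 25
spectral radius = max |eigenvalue| = 7.0000

7.0000


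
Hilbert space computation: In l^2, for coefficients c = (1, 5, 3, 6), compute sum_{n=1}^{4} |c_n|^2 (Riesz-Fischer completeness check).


sum |c_n|^2 = 1^2 + 5^2 + 3^2 + 6^2
= 1 + 25 + 9 + 36
= 71

71


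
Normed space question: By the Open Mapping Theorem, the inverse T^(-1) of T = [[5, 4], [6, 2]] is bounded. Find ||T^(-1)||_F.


det(T) = 5*2 - 4*6 = -14
T^(-1) = (1/-14) * [[2, -4], [-6, 5]] = [[-0.1429, 0.2857], [0.4286, -0.3571]]
||T^(-1)||_F^2 = (-0.1429)^2 + 0.2857^2 + 0.4286^2 + (-0.3571)^2 = 0.4133
||T^(-1)||_F = sqrt(0.4133) = 0.6429

0.6429


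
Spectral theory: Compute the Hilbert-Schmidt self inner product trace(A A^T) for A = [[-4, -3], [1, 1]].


trace(A * A^T) = sum of squares of all entries
= (-4)^2 + (-3)^2 + 1^2 + 1^2
= 16 + 9 + 1 + 1
= 27

27


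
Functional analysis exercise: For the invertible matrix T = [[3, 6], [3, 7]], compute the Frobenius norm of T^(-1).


det(T) = 3*7 - 6*3 = 3
T^(-1) = (1/3) * [[7, -6], [-3, 3]] = [[2.3333, -2.0000], [-1.0000, 1.0000]]
||T^(-1)||_F^2 = 2.3333^2 + (-2.0000)^2 + (-1.0000)^2 + 1.0000^2 = 11.4444
||T^(-1)||_F = sqrt(11.4444) = 3.3830

3.3830


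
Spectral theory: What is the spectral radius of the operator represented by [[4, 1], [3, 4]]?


For a 2x2 matrix, eigenvalues satisfy lambda^2 - (trace)*lambda + det = 0
trace = 4 + 4 = 8
det = 4*4 - 1*3 = 13
discriminant = 8^2 - 4*(13) = 12
spectral radius = max |eigenvalue| = 5.7321

5.7321


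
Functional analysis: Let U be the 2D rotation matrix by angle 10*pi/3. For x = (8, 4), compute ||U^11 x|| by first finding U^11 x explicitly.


U is a rotation by theta = 10*pi/3
U^11 = rotation by 11*theta = 110*pi/3 = 2*pi/3 (mod 2*pi)
cos(2*pi/3) = -0.5000, sin(2*pi/3) = 0.8660
U^11 x = (-0.5000 * 8 - 0.8660 * 4, 0.8660 * 8 + -0.5000 * 4)
= (-7.4641, 4.9282)
||U^11 x|| = sqrt((-7.4641)^2 + 4.9282^2) = sqrt(80.0000) = 8.9443

8.9443
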